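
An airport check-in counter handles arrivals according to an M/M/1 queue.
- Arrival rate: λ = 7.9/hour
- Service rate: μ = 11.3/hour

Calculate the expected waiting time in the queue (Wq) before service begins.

First, compute utilization: ρ = λ/μ = 7.9/11.3 = 0.6991
For M/M/1: Wq = λ/(μ(μ-λ))
Wq = 7.9/(11.3 × (11.3-7.9))
Wq = 7.9/(11.3 × 3.40)
Wq = 0.2056 hours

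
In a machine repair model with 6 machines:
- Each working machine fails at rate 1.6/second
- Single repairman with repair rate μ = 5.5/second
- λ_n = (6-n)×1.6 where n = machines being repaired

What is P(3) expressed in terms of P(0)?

P(3)/P(0) = ∏_{i=0}^{3-1} λ_i/μ_{i+1}
= (6-0)×1.6/5.5 × (6-1)×1.6/5.5 × (6-2)×1.6/5.5
= 2.9543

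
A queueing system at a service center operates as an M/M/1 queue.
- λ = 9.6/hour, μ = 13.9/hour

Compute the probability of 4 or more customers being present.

ρ = λ/μ = 9.6/13.9 = 0.6906
P(N ≥ n) = ρⁿ
P(N ≥ 4) = 0.6906^4
P(N ≥ 4) = 0.2275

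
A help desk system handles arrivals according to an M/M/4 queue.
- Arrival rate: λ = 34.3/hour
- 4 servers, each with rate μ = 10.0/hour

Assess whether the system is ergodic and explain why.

Stability requires ρ = λ/(cμ) < 1
ρ = 34.3/(4 × 10.0) = 34.3/40.00 = 0.8575
Since 0.8575 < 1, the system is STABLE.
The servers are busy 85.75% of the time.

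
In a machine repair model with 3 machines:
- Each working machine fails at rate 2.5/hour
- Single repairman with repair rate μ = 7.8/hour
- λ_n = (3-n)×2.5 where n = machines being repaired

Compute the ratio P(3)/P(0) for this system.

P(3)/P(0) = ∏_{i=0}^{3-1} λ_i/μ_{i+1}
= (3-0)×2.5/7.8 × (3-1)×2.5/7.8 × (3-2)×2.5/7.8
= 0.1976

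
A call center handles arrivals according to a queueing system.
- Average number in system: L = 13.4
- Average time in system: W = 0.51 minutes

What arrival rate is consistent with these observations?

Little's Law: L = λW, so λ = L/W
λ = 13.4/0.51 = 26.2745 calls/minute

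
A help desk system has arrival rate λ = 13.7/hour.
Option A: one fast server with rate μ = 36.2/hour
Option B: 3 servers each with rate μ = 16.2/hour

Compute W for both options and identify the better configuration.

Option A: single server μ = 36.2 (M/M/1)
  ρ_A = 13.7/36.2 = 0.3785
  W_A = 1/(μ-λ) = 1/(36.2-13.7) = 1/22.50 = 0.04444

Option B: 3 servers μ = 16.2 (M/M/3)
  ρ_B = λ/(cμ) = 13.7/(3×16.2) = 0.2819
  Offered load a = λ/μ = cρ = 13.7/16.2 = 0.8457
  P₀ = [ Σₙ₌₀^2 aⁿ/n! + a^3/(3!(1-ρ)) ]⁻¹
  Σ = a^0/0! + a^1/1! + a^2/2! = 1.0000 + 0.8457 + 0.3576 = 2.2033
  a^3/(3!(1-ρ)) = 0.6048/(6 × 0.7181) = 0.1404
  P₀ = 1/(2.2033 + 0.1404) = 0.4267
  Lq = P₀·a^3·ρ / (3!(1-ρ)²) = 0.4267 × 0.6048 × 0.2819 / (6 × 0.5157) = 0.02351
  Wq_B = Lq/λ = 0.023512/13.7 = 0.0017162
  W_B = Wq_B + 1/μ = 0.0017162 + 0.061728 = 0.06344

Since W_A = 0.04444 < W_B = 0.06344, Option A (single fast server) has the shorter time in system.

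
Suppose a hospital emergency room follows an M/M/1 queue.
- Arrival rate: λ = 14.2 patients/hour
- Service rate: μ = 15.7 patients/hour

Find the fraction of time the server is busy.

Server utilization: ρ = λ/μ
ρ = 14.2/15.7 = 0.9045
The server is busy 90.45% of the time.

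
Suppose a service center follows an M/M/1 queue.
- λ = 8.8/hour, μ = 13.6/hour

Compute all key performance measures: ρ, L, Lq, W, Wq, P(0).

Step 1: ρ = λ/μ = 8.8/13.6 = 0.6471
Step 2: L = λ/(μ-λ) = 8.8/4.80 = 1.8333
Step 3: Lq = λ²/(μ(μ-λ)) = 77.44/(13.6×4.80) = 1.1863
Step 4: W = 1/(μ-λ) = 1/4.80 = 0.20833
Step 5: Wq = λ/(μ(μ-λ)) = 8.8/(13.6×4.80) = 0.1348
Step 6: P(0) = 1-ρ = 0.3529
Verify: L = λW = 8.8×0.20833 = 1.8333 ✔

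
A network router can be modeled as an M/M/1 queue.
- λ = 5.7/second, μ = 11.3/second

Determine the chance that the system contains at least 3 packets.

ρ = λ/μ = 5.7/11.3 = 0.5044
P(N ≥ n) = ρⁿ
P(N ≥ 3) = 0.5044^3
P(N ≥ 3) = 0.1283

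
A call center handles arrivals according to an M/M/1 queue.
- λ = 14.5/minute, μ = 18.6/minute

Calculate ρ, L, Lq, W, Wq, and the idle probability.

Step 1: ρ = λ/μ = 14.5/18.6 = 0.7796
Step 2: L = λ/(μ-λ) = 14.5/4.10 = 3.5366
Step 3: Lq = λ²/(μ(μ-λ)) = 210.25/(18.6×4.10) = 2.7570
Step 4: W = 1/(μ-λ) = 1/4.10 = 0.2439
Step 5: Wq = λ/(μ(μ-λ)) = 14.5/(18.6×4.10) = 0.1901
Step 6: P(0) = 1-ρ = 0.2204
Verify: L = λW = 14.5×0.2439 = 3.5366 ✔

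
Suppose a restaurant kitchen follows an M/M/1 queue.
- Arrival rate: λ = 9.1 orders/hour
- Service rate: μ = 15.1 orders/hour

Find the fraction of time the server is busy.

Server utilization: ρ = λ/μ
ρ = 9.1/15.1 = 0.6026
The server is busy 60.26% of the time.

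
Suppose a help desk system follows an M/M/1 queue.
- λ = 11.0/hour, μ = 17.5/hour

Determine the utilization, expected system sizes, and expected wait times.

Step 1: ρ = λ/μ = 11.0/17.5 = 0.6286
Step 2: L = λ/(μ-λ) = 11.0/6.50 = 1.6923
Step 3: Lq = λ²/(μ(μ-λ)) = 121.00/(17.5×6.50) = 1.0637
Step 4: W = 1/(μ-λ) = 1/6.50 = 0.15385
Step 5: Wq = λ/(μ(μ-λ)) = 11.0/(17.5×6.50) = 0.09670
Step 6: P(0) = 1-ρ = 0.3714
Verify: L = λW = 11.0×0.15385 = 1.6923 ✔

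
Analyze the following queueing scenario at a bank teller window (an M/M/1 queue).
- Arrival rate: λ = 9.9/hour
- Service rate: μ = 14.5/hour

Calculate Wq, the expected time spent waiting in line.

First, compute utilization: ρ = λ/μ = 9.9/14.5 = 0.6828
For M/M/1: Wq = λ/(μ(μ-λ))
Wq = 9.9/(14.5 × (14.5-9.9))
Wq = 9.9/(14.5 × 4.60)
Wq = 0.1484 hours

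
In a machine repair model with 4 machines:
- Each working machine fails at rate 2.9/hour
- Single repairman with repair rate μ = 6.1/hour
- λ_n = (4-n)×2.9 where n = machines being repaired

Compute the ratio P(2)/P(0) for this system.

P(2)/P(0) = ∏_{i=0}^{2-1} λ_i/μ_{i+1}
= (4-0)×2.9/6.1 × (4-1)×2.9/6.1
= 2.7122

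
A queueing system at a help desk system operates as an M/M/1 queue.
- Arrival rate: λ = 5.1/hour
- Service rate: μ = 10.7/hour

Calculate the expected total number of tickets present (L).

ρ = λ/μ = 5.1/10.7 = 0.4766
For M/M/1: L = λ/(μ-λ)
L = 5.1/(10.7-5.1) = 5.1/5.60
L = 0.9107 tickets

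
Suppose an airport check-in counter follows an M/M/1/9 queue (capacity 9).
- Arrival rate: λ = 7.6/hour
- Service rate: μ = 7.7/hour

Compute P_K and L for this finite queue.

ρ = λ/μ = 7.6/7.7 = 0.98701
P₀ = (1-ρ)/(1-ρ^(K+1)) = (1-0.98701)/(1-0.98701^10) = 0.01299/0.1226 = 0.1060
P_K = P₀×ρ^K = 0.10599 × 0.98701^9 = 0.10599 × 0.88898 = 0.09422
Blocking probability P_9 = 0.09422 (9.42%)
L = ρ[1 - (K+1)ρ^K + Kρ^(K+1)] / [(1-ρ)(1-ρ^(K+1))]
L = 0.98701 × (1 - 10×0.8889841 + 9×0.8774362) / ((1 - 0.98701) × (1 - 0.8774362)) = 4.3922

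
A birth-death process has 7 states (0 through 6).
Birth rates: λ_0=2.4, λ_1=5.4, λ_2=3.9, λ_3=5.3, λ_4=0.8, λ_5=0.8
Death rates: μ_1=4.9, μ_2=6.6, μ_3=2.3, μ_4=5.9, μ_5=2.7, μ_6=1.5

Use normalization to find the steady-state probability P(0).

Ratios P(n)/P(0) = (λ₀···λₙ₋₁)/(μ₁···μₙ):
P(1)/P(0) = (2.4)/(4.9) = 0.4898
P(2)/P(0) = (2.4×5.4)/(4.9×6.6) = 0.4007
P(3)/P(0) = (2.4×5.4×3.9)/(4.9×6.6×2.3) = 0.6795
P(4)/P(0) = (2.4×5.4×3.9×5.3)/(4.9×6.6×2.3×5.9) = 0.6104
P(5)/P(0) = (2.4×5.4×3.9×5.3×0.8)/(4.9×6.6×2.3×5.9×2.7) = 0.1809
P(6)/P(0) = (2.4×5.4×3.9×5.3×0.8×0.8)/(4.9×6.6×2.3×5.9×2.7×1.5) = 0.09646

Normalization: ∑ P(n) = 1
P(0) × (1.0000 + 0.4898 + 0.4007 + 0.6795 + 0.6104 + 0.1809 + 0.09646) = 1
P(0) × 3.4578 = 1
P(0) = 1/3.4578 = 0.2892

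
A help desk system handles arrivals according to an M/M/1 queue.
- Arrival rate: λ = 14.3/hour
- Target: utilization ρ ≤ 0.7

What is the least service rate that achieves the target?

ρ = λ/μ, so μ = λ/ρ
μ ≥ 14.3/0.7 = 20.4286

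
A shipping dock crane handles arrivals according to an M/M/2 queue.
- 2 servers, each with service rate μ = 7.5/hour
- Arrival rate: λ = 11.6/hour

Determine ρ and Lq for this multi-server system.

Traffic intensity: ρ = λ/(cμ) = 11.6/(2×7.5) = 0.7733
Since ρ = 0.7733 < 1, system is stable.
Offered load a = λ/μ = cρ = 11.6/7.5 = 1.5467
P₀ = [ Σₙ₌₀^1 aⁿ/n! + a^2/(2!(1-ρ)) ]⁻¹
Σ = a^0/0! + a^1/1! = 1.0000 + 1.5467 = 2.5467
a^2/(2!(1-ρ)) = 2.39218/(2 × 0.226667) = 5.2769
P₀ = 1/(2.5467 + 5.2769) = 0.1278
Lq = P₀·a^2·ρ / (2!(1-ρ)²) = 0.12782 × 2.3922 × 0.77333 / (2 × 0.051378) = 2.3012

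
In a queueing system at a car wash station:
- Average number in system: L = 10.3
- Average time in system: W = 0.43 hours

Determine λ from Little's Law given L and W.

Little's Law: L = λW, so λ = L/W
λ = 10.3/0.43 = 23.9535 cars/hour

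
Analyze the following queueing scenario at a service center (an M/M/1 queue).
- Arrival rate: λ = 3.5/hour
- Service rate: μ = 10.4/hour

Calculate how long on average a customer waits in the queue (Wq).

First, compute utilization: ρ = λ/μ = 3.5/10.4 = 0.3365
For M/M/1: Wq = λ/(μ(μ-λ))
Wq = 3.5/(10.4 × (10.4-3.5))
Wq = 3.5/(10.4 × 6.90)
Wq = 0.04877 hours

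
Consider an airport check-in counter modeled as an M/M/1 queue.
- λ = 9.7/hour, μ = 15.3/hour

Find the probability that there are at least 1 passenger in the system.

ρ = λ/μ = 9.7/15.3 = 0.6340
P(N ≥ n) = ρⁿ
P(N ≥ 1) = 0.6340^1
P(N ≥ 1) = 0.6340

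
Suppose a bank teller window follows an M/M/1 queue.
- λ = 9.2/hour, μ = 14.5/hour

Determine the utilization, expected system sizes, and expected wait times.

Step 1: ρ = λ/μ = 9.2/14.5 = 0.6345
Step 2: L = λ/(μ-λ) = 9.2/5.30 = 1.7358
Step 3: Lq = λ²/(μ(μ-λ)) = 84.64/(14.5×5.30) = 1.1014
Step 4: W = 1/(μ-λ) = 1/5.30 = 0.188679
Step 5: Wq = λ/(μ(μ-λ)) = 9.2/(14.5×5.30) = 0.1197
Step 6: P(0) = 1-ρ = 0.3655
Verify: L = λW = 9.2×0.188679 = 1.7358 ✔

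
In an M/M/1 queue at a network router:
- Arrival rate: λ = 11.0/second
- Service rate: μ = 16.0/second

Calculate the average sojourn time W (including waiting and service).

First, compute utilization: ρ = λ/μ = 11.0/16.0 = 0.6875
For M/M/1: W = 1/(μ-λ)
W = 1/(16.0-11.0) = 1/5.00
W = 0.2000 seconds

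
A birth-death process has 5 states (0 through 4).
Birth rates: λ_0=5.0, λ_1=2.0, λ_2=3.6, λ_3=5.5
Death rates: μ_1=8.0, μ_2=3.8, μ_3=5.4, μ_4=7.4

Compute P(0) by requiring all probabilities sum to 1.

Ratios P(n)/P(0) = (λ₀···λₙ₋₁)/(μ₁···μₙ):
P(1)/P(0) = (5.0)/(8.0) = 0.6250
P(2)/P(0) = (5.0×2.0)/(8.0×3.8) = 0.3289
P(3)/P(0) = (5.0×2.0×3.6)/(8.0×3.8×5.4) = 0.2193
P(4)/P(0) = (5.0×2.0×3.6×5.5)/(8.0×3.8×5.4×7.4) = 0.1630

Normalization: ∑ P(n) = 1
P(0) × (1.0000 + 0.6250 + 0.3289 + 0.2193 + 0.1630) = 1
P(0) × 2.3362 = 1
P(0) = 1/2.3362 = 0.4280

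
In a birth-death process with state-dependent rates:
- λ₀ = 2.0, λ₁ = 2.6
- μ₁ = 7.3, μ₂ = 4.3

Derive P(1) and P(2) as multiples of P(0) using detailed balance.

Balance equations:
State 0: λ₀P₀ = μ₁P₁ → P₁ = (λ₀/μ₁)P₀ = (2.0/7.3)P₀ = 0.2740P₀
State 1: P₂ = (λ₀λ₁)/(μ₁μ₂)P₀ = (2.0×2.6)/(7.3×4.3)P₀ = 0.1657P₀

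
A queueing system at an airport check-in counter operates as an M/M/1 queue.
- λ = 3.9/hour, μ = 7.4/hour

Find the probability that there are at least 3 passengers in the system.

ρ = λ/μ = 3.9/7.4 = 0.5270
P(N ≥ n) = ρⁿ
P(N ≥ 3) = 0.5270^3
P(N ≥ 3) = 0.1464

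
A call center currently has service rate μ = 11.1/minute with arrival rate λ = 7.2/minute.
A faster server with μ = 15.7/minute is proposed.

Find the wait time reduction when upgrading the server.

System 1: ρ₁ = 7.2/11.1 = 0.6486, W₁ = 1/(11.1-7.2) = 0.25641
System 2: ρ₂ = 7.2/15.7 = 0.4586, W₂ = 1/(15.7-7.2) = 0.11765
Improvement: (W₁-W₂)/W₁ = (0.25641-0.11765)/0.25641 = 54.12%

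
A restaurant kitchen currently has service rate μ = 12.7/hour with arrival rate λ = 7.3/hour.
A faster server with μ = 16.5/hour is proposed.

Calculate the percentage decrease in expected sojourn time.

System 1: ρ₁ = 7.3/12.7 = 0.5748, W₁ = 1/(12.7-7.3) = 0.18519
System 2: ρ₂ = 7.3/16.5 = 0.4424, W₂ = 1/(16.5-7.3) = 0.10870
Improvement: (W₁-W₂)/W₁ = (0.18519-0.10870)/0.18519 = 41.30%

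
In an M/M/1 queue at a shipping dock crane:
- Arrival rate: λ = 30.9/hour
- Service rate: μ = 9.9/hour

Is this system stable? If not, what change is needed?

Stability requires ρ = λ/(cμ) < 1
ρ = 30.9/(1 × 9.9) = 30.9/9.90 = 3.1212
Since 3.1212 ≥ 1, the system is UNSTABLE.
Queue grows without bound. Need μ > λ = 30.9.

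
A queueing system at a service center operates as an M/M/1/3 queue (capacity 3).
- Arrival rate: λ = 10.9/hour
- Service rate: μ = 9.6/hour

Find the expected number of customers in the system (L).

ρ = λ/μ = 10.9/9.6 = 1.1354
P₀ = (1-ρ)/(1-ρ^(K+1)) = (1-1.1354)/(1-1.1354^4) = -0.1354/-0.6619 = 0.2046
P_K = P₀×ρ^K = 0.20457 × 1.1354^3 = 0.20457 × 1.4637 = 0.2994
L = ρ[1 - (K+1)ρ^K + Kρ^(K+1)] / [(1-ρ)(1-ρ^(K+1))]
L = 1.1354 × (1 - 4×1.463682 + 3×1.661864) / ((1 - 1.1354) × (1 - 1.661864)) = 1.6580 customers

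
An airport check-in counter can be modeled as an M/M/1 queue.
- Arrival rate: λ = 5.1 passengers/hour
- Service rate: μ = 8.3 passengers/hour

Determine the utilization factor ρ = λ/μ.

Server utilization: ρ = λ/μ
ρ = 5.1/8.3 = 0.6145
The server is busy 61.45% of the time.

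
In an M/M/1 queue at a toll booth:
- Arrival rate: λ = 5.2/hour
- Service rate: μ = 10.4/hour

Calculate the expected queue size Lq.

ρ = λ/μ = 5.2/10.4 = 0.5000
For M/M/1: Lq = λ²/(μ(μ-λ))
Lq = 27.04/(10.4 × 5.20)
Lq = 0.5000 vehicles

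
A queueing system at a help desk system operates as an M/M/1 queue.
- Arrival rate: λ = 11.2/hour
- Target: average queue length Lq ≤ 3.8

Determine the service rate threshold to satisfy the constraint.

For M/M/1: Lq = λ²/(μ(μ-λ))
Need Lq ≤ 3.8, i.e. μ(μ-λ) ≥ λ²/3.8
μ² - 11.2μ - 125.44/3.8 ≥ 0  →  μ² - 11.2μ - 33.01053 ≥ 0
Quadratic formula (positive root): μ = [λ + √(λ² + 4×33.01053)]/2
Discriminant: 125.44 + 4×33.01053 = 257.4821, √257.4821 = 16.0462
μ ≥ (11.2 + 16.0462)/2 = 13.6231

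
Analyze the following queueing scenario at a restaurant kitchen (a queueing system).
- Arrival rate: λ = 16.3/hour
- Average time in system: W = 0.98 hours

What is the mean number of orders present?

Little's Law: L = λW
L = 16.3 × 0.98 = 15.9740 orders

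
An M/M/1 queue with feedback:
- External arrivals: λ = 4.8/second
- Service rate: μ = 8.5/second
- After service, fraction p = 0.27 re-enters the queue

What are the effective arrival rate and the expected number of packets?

Effective arrival rate: λ_eff = λ/(1-p) = 4.8/(1-0.27) = 4.8/0.73 = 6.57534
ρ = λ_eff/μ = 6.57534/8.5 = 0.77357
L = ρ/(1-ρ) = 0.77357/(1-0.77357) = 3.4164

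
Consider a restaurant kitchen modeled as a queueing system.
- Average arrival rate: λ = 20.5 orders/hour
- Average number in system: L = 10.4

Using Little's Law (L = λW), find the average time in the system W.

Little's Law: L = λW, so W = L/λ
W = 10.4/20.5 = 0.5073 hours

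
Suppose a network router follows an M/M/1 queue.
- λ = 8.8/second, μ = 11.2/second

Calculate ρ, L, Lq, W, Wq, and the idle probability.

Step 1: ρ = λ/μ = 8.8/11.2 = 0.7857
Step 2: L = λ/(μ-λ) = 8.8/2.40 = 3.6667
Step 3: Lq = λ²/(μ(μ-λ)) = 77.44/(11.2×2.40) = 2.8810
Step 4: W = 1/(μ-λ) = 1/2.40 = 0.41667
Step 5: Wq = λ/(μ(μ-λ)) = 8.8/(11.2×2.40) = 0.3274
Step 6: P(0) = 1-ρ = 0.2143
Verify: L = λW = 8.8×0.41667 = 3.6667 ✔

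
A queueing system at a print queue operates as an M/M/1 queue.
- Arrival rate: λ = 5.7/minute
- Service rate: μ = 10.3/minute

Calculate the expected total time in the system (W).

First, compute utilization: ρ = λ/μ = 5.7/10.3 = 0.5534
For M/M/1: W = 1/(μ-λ)
W = 1/(10.3-5.7) = 1/4.60
W = 0.2174 minutes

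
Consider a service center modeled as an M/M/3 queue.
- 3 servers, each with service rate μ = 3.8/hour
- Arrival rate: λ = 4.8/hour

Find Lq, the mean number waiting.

Traffic intensity: ρ = λ/(cμ) = 4.8/(3×3.8) = 0.4211
Since ρ = 0.4211 < 1, system is stable.
Offered load a = λ/μ = cρ = 4.8/3.8 = 1.2632
P₀ = [ Σₙ₌₀^2 aⁿ/n! + a^3/(3!(1-ρ)) ]⁻¹
Σ = a^0/0! + a^1/1! + a^2/2! = 1.00000 + 1.26316 + 0.797784 = 3.0609
a^3/(3!(1-ρ)) = 2.0155/(6 × 0.57895) = 0.5802
P₀ = 1/(3.0609 + 0.5802) = 0.2746
Lq = P₀·a^3·ρ / (3!(1-ρ)²) = 0.2746 × 2.0155 × 0.4211 / (6 × 0.3352) = 0.1159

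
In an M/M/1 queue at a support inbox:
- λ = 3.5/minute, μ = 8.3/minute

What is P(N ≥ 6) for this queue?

ρ = λ/μ = 3.5/8.3 = 0.42169
P(N ≥ n) = ρⁿ
P(N ≥ 6) = 0.42169^6
P(N ≥ 6) = 0.005623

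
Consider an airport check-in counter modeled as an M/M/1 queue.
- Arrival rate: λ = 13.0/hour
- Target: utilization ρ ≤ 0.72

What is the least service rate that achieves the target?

ρ = λ/μ, so μ = λ/ρ
μ ≥ 13.0/0.72 = 18.0556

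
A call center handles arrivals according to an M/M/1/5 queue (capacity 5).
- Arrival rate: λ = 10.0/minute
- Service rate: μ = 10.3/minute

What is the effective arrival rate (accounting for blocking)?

ρ = λ/μ = 10.0/10.3 = 0.97087
P₀ = (1-ρ)/(1-ρ^(K+1)) = (1-0.97087)/(1-0.97087^6) = 0.029130/0.16254 = 0.1792
P_K = P₀×ρ^K = 0.1792 × 0.97087^5 = 0.1792 × 0.8626 = 0.1546
λ_eff = λ(1-P_K) = 10.0 × (1 - 0.1546) = 10.0 × 0.8454 = 8.4540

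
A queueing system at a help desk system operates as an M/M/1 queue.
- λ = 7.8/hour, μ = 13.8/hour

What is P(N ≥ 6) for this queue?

ρ = λ/μ = 7.8/13.8 = 0.56522
P(N ≥ n) = ρⁿ
P(N ≥ 6) = 0.56522^6
P(N ≥ 6) = 0.03261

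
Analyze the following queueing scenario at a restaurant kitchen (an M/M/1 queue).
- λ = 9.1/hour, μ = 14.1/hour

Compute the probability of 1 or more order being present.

ρ = λ/μ = 9.1/14.1 = 0.6454
P(N ≥ n) = ρⁿ
P(N ≥ 1) = 0.6454^1
P(N ≥ 1) = 0.6454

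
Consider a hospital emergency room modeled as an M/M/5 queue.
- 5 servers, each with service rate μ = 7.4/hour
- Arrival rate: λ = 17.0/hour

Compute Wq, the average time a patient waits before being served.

Traffic intensity: ρ = λ/(cμ) = 17.0/(5×7.4) = 0.4595
Since ρ = 0.4595 < 1, system is stable.
Offered load a = λ/μ = cρ = 17.0/7.4 = 2.2973
P₀ = [ Σₙ₌₀^4 aⁿ/n! + a^5/(5!(1-ρ)) ]⁻¹
Σ = a^0/0! + a^1/1! + a^2/2! + a^3/3! + a^4/4! = 1.0000 + 2.2973 + 2.6388 + 2.0207 + 1.1605 = 9.1173
a^5/(5!(1-ρ)) = 63.9862/(120 × 0.5405) = 0.9865
P₀ = 1/(9.1173 + 0.9865) = 0.09897
Lq = P₀·a^5·ρ / (5!(1-ρ)²) = 0.09897 × 63.9862 × 0.4595 / (120 × 0.2922) = 0.08299
Wq = Lq/λ = 0.08299/17.0 = 0.004882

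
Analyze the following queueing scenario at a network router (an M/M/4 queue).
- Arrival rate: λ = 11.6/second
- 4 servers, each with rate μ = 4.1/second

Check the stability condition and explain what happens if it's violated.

Stability requires ρ = λ/(cμ) < 1
ρ = 11.6/(4 × 4.1) = 11.6/16.40 = 0.7073
Since 0.7073 < 1, the system is STABLE.
The servers are busy 70.73% of the time.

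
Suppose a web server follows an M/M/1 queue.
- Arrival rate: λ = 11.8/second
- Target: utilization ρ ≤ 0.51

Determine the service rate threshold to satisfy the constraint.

ρ = λ/μ, so μ = λ/ρ
μ ≥ 11.8/0.51 = 23.1373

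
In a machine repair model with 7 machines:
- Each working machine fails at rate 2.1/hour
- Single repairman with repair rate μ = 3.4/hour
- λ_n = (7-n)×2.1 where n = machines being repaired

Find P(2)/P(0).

P(2)/P(0) = ∏_{i=0}^{2-1} λ_i/μ_{i+1}
= (7-0)×2.1/3.4 × (7-1)×2.1/3.4
= 16.0225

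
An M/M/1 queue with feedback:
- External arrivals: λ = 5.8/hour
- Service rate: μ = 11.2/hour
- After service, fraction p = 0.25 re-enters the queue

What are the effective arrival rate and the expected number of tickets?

Effective arrival rate: λ_eff = λ/(1-p) = 5.8/(1-0.25) = 5.8/0.75 = 7.73333
ρ = λ_eff/μ = 7.73333/11.2 = 0.69048
L = ρ/(1-ρ) = 0.69048/(1-0.69048) = 2.2308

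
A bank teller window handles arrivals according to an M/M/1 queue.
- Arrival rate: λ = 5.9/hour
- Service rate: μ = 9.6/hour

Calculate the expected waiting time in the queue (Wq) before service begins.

First, compute utilization: ρ = λ/μ = 5.9/9.6 = 0.6146
For M/M/1: Wq = λ/(μ(μ-λ))
Wq = 5.9/(9.6 × (9.6-5.9))
Wq = 5.9/(9.6 × 3.70)
Wq = 0.1661 hours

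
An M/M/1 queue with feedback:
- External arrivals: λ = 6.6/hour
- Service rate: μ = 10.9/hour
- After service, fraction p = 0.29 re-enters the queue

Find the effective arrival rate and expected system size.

Effective arrival rate: λ_eff = λ/(1-p) = 6.6/(1-0.29) = 6.6/0.71 = 9.295775
ρ = λ_eff/μ = 9.295775/10.9 = 0.8528234
L = ρ/(1-ρ) = 0.8528234/(1-0.8528234) = 5.7946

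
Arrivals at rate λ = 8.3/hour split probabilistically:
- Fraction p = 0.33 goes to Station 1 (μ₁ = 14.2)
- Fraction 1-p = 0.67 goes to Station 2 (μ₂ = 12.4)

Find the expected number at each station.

Effective rates: λ₁ = 8.3×0.33 = 2.739, λ₂ = 8.3×0.67 = 5.561
Station 1: ρ₁ = 2.739/14.2 = 0.1929, L₁ = ρ₁/(1-ρ₁) = 0.1929/(1-0.1929) = 0.2390
Station 2: ρ₂ = 5.561/12.4 = 0.44847, L₂ = ρ₂/(1-ρ₂) = 0.44847/(1-0.44847) = 0.8131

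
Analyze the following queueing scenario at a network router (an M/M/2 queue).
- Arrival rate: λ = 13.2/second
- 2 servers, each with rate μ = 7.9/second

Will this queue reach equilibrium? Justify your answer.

Stability requires ρ = λ/(cμ) < 1
ρ = 13.2/(2 × 7.9) = 13.2/15.80 = 0.8354
Since 0.8354 < 1, the system is STABLE.
The servers are busy 83.54% of the time.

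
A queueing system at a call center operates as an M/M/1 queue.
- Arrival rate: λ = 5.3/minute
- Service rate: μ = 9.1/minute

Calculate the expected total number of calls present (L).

ρ = λ/μ = 5.3/9.1 = 0.5824
For M/M/1: L = λ/(μ-λ)
L = 5.3/(9.1-5.3) = 5.3/3.80
L = 1.3947 calls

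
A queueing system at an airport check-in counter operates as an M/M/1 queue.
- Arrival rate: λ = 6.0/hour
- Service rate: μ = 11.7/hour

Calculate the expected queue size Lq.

ρ = λ/μ = 6.0/11.7 = 0.5128
For M/M/1: Lq = λ²/(μ(μ-λ))
Lq = 36.00/(11.7 × 5.70)
Lq = 0.5398 passengers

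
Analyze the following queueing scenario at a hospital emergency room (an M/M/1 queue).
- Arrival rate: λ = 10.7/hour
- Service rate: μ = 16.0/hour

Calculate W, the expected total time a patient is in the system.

First, compute utilization: ρ = λ/μ = 10.7/16.0 = 0.6687
For M/M/1: W = 1/(μ-λ)
W = 1/(16.0-10.7) = 1/5.30
W = 0.1887 hours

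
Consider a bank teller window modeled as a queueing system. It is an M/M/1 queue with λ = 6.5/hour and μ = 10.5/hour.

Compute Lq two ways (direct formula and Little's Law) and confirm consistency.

Method 1 (direct): Lq = λ²/(μ(μ-λ)) = 42.25/(10.5 × 4.00) = 1.0060

Method 2 (Little's Law):
W = 1/(μ-λ) = 1/4.00 = 0.25000
Wq = W - 1/μ = 0.25000 - 0.095238 = 0.154762
Lq = λWq = 6.5 × 0.154762 = 1.0060 ✔ (matches Method 1)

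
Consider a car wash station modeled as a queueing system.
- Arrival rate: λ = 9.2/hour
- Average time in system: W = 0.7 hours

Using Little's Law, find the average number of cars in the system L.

Little's Law: L = λW
L = 9.2 × 0.7 = 6.4400 cars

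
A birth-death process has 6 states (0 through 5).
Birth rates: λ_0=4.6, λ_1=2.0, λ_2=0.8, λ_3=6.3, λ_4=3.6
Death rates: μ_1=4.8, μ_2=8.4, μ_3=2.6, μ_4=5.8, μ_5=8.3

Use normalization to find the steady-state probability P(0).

Ratios P(n)/P(0) = (λ₀···λₙ₋₁)/(μ₁···μₙ):
P(1)/P(0) = (4.6)/(4.8) = 0.958333
P(2)/P(0) = (4.6×2.0)/(4.8×8.4) = 0.228175
P(3)/P(0) = (4.6×2.0×0.8)/(4.8×8.4×2.6) = 0.0702076
P(4)/P(0) = (4.6×2.0×0.8×6.3)/(4.8×8.4×2.6×5.8) = 0.0762599
P(5)/P(0) = (4.6×2.0×0.8×6.3×3.6)/(4.8×8.4×2.6×5.8×8.3) = 0.0330766

Normalization: ∑ P(n) = 1
P(0) × (1.00000 + 0.958333 + 0.228175 + 0.0702076 + 0.0762599 + 0.0330766) = 1
P(0) × 2.3661 = 1
P(0) = 1/2.3661 = 0.4226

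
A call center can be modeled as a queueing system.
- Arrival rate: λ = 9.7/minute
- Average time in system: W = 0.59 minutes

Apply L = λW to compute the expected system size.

Little's Law: L = λW
L = 9.7 × 0.59 = 5.7230 calls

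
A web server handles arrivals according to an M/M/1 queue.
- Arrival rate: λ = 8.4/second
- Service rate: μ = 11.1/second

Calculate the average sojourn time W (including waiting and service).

First, compute utilization: ρ = λ/μ = 8.4/11.1 = 0.7568
For M/M/1: W = 1/(μ-λ)
W = 1/(11.1-8.4) = 1/2.70
W = 0.3704 seconds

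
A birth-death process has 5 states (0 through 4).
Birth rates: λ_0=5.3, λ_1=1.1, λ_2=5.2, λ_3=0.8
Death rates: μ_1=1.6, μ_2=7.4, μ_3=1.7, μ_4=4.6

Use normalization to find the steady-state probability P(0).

Ratios P(n)/P(0) = (λ₀···λₙ₋₁)/(μ₁···μₙ):
P(1)/P(0) = (5.3)/(1.6) = 3.3125
P(2)/P(0) = (5.3×1.1)/(1.6×7.4) = 0.4924
P(3)/P(0) = (5.3×1.1×5.2)/(1.6×7.4×1.7) = 1.5062
P(4)/P(0) = (5.3×1.1×5.2×0.8)/(1.6×7.4×1.7×4.6) = 0.2619

Normalization: ∑ P(n) = 1
P(0) × (1.0000 + 3.3125 + 0.4924 + 1.5062 + 0.2619) = 1
P(0) × 6.5730 = 1
P(0) = 1/6.5730 = 0.1521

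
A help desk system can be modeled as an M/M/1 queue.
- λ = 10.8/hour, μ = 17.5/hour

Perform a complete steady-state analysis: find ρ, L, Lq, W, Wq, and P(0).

Step 1: ρ = λ/μ = 10.8/17.5 = 0.6171
Step 2: L = λ/(μ-λ) = 10.8/6.70 = 1.6119
Step 3: Lq = λ²/(μ(μ-λ)) = 116.64/(17.5×6.70) = 0.9948
Step 4: W = 1/(μ-λ) = 1/6.70 = 0.14925
Step 5: Wq = λ/(μ(μ-λ)) = 10.8/(17.5×6.70) = 0.09211
Step 6: P(0) = 1-ρ = 0.3829
Verify: L = λW = 10.8×0.14925 = 1.6119 ✔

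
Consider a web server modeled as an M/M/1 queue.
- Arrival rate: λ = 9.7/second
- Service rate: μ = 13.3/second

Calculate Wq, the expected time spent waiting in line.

First, compute utilization: ρ = λ/μ = 9.7/13.3 = 0.7293
For M/M/1: Wq = λ/(μ(μ-λ))
Wq = 9.7/(13.3 × (13.3-9.7))
Wq = 9.7/(13.3 × 3.60)
Wq = 0.2026 seconds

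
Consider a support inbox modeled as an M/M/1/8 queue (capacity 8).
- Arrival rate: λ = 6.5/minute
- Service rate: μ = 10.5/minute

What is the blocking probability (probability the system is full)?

ρ = λ/μ = 6.5/10.5 = 0.61905
P₀ = (1-ρ)/(1-ρ^(K+1)) = (1-0.61905)/(1-0.61905^9) = 0.38095/0.98665 = 0.3861
P_K = P₀×ρ^K = 0.386105 × 0.61905^8 = 0.386105 × 0.0215678 = 0.008327
Blocking probability = 0.83%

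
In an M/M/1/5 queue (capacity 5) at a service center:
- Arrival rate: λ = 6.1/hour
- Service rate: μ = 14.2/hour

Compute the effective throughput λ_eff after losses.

ρ = λ/μ = 6.1/14.2 = 0.429577
P₀ = (1-ρ)/(1-ρ^(K+1)) = (1-0.429577)/(1-0.429577^6) = 0.5704/0.9937 = 0.5740
P_K = P₀×ρ^K = 0.57403 × 0.429577^5 = 0.57403 × 0.014629 = 0.008397
λ_eff = λ(1-P_K) = 6.1 × (1 - 0.008397) = 6.1 × 0.9916 = 6.0488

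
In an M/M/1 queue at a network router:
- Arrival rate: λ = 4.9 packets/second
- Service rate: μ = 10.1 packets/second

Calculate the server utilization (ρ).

Server utilization: ρ = λ/μ
ρ = 4.9/10.1 = 0.4851
The server is busy 48.51% of the time.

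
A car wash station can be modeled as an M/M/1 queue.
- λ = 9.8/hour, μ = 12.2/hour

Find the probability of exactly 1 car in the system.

ρ = λ/μ = 9.8/12.2 = 0.8033
P(n) = (1-ρ)ρⁿ
P(1) = (1-0.8033) × 0.8033^1
P(1) = 0.1967 × 0.8033
P(1) = 0.1580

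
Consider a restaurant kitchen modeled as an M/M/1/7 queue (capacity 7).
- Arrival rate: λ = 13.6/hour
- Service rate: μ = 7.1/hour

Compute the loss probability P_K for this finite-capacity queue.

ρ = λ/μ = 13.6/7.1 = 1.9155
P₀ = (1-ρ)/(1-ρ^(K+1)) = (1-1.9155)/(1-1.9155^8) = -0.9155/-180.2413 = 0.005079
P_K = P₀×ρ^K = 0.005079 × 1.9155^7 = 0.005079 × 94.6183 = 0.4806
Blocking probability = 48.06%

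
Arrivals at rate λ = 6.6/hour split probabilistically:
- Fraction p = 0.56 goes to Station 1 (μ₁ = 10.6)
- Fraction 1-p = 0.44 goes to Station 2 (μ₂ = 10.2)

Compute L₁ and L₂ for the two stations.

Effective rates: λ₁ = 6.6×0.56 = 3.696, λ₂ = 6.6×0.44 = 2.904
Station 1: ρ₁ = 3.696/10.6 = 0.34868, L₁ = ρ₁/(1-ρ₁) = 0.34868/(1-0.34868) = 0.5353
Station 2: ρ₂ = 2.904/10.2 = 0.2847, L₂ = ρ₂/(1-ρ₂) = 0.2847/(1-0.2847) = 0.3980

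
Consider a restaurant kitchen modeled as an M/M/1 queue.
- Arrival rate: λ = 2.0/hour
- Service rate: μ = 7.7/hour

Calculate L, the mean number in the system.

ρ = λ/μ = 2.0/7.7 = 0.2597
For M/M/1: L = λ/(μ-λ)
L = 2.0/(7.7-2.0) = 2.0/5.70
L = 0.3509 orders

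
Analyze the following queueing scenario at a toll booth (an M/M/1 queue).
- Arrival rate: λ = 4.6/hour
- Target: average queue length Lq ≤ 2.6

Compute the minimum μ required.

For M/M/1: Lq = λ²/(μ(μ-λ))
Need Lq ≤ 2.6, i.e. μ(μ-λ) ≥ λ²/2.6
μ² - 4.6μ - 21.16/2.6 ≥ 0  →  μ² - 4.6μ - 8.13846 ≥ 0
Quadratic formula (positive root): μ = [λ + √(λ² + 4×8.13846)]/2
Discriminant: 21.16 + 4×8.13846 = 53.7138, √53.7138 = 7.3290
μ ≥ (4.6 + 7.3290)/2 = 5.9645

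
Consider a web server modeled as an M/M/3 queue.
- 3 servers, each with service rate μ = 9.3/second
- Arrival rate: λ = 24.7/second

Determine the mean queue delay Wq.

Traffic intensity: ρ = λ/(cμ) = 24.7/(3×9.3) = 0.8853
Since ρ = 0.8853 < 1, system is stable.
Offered load a = λ/μ = cρ = 24.7/9.3 = 2.6559
P₀ = [ Σₙ₌₀^2 aⁿ/n! + a^3/(3!(1-ρ)) ]⁻¹
Σ = a^0/0! + a^1/1! + a^2/2! = 1.00000 + 2.65591 + 3.52694 = 7.1829
a^3/(3!(1-ρ)) = 18.73450/(6 × 0.1146953) = 27.2236
P₀ = 1/(7.1829 + 27.2236) = 0.02906
Lq = P₀·a^3·ρ / (3!(1-ρ)²) = 0.029064 × 18.7345 × 0.88530 / (6 × 0.013155) = 6.1073
Wq = Lq/λ = 6.1073/24.7 = 0.2473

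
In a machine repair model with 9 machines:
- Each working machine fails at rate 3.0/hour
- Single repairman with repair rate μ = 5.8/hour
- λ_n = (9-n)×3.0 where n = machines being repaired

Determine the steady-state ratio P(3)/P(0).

P(3)/P(0) = ∏_{i=0}^{3-1} λ_i/μ_{i+1}
= (9-0)×3.0/5.8 × (9-1)×3.0/5.8 × (9-2)×3.0/5.8
= 69.7446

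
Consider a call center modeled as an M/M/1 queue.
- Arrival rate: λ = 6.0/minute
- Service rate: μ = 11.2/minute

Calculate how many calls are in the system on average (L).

ρ = λ/μ = 6.0/11.2 = 0.5357
For M/M/1: L = λ/(μ-λ)
L = 6.0/(11.2-6.0) = 6.0/5.20
L = 1.1538 calls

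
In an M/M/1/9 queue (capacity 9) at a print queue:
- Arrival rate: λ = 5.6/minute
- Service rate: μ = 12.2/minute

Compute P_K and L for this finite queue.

ρ = λ/μ = 5.6/12.2 = 0.45902
P₀ = (1-ρ)/(1-ρ^(K+1)) = (1-0.45902)/(1-0.45902^10) = 0.5410/0.9996 = 0.5412
P_K = P₀×ρ^K = 0.5412 × 0.45902^9 = 0.5412 × 0.0009047 = 0.0004896
Blocking probability P_9 = 0.0004896 (0.04896%)
L = ρ[1 - (K+1)ρ^K + Kρ^(K+1)] / [(1-ρ)(1-ρ^(K+1))]
L = 0.45902 × (1 - 10×0.0009047 + 9×0.0004153) / ((1 - 0.45902) × (1 - 0.0004153)) = 0.8443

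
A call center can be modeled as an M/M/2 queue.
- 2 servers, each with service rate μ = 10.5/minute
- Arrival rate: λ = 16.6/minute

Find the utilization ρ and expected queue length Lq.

Traffic intensity: ρ = λ/(cμ) = 16.6/(2×10.5) = 0.7905
Since ρ = 0.7905 < 1, system is stable.
Offered load a = λ/μ = cρ = 16.6/10.5 = 1.5810
P₀ = [ Σₙ₌₀^1 aⁿ/n! + a^2/(2!(1-ρ)) ]⁻¹
Σ = a^0/0! + a^1/1! = 1.0000 + 1.5810 = 2.5810
a^2/(2!(1-ρ)) = 2.49941/(2 × 0.209524) = 5.9645
P₀ = 1/(2.5810 + 5.9645) = 0.1170
Lq = P₀·a^2·ρ / (2!(1-ρ)²) = 0.11702 × 2.4994 × 0.79048 / (2 × 0.043900) = 2.6333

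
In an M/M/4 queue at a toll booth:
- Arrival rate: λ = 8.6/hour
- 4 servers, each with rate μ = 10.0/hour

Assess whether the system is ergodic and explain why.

Stability requires ρ = λ/(cμ) < 1
ρ = 8.6/(4 × 10.0) = 8.6/40.00 = 0.2150
Since 0.2150 < 1, the system is STABLE.
The servers are busy 21.50% of the time.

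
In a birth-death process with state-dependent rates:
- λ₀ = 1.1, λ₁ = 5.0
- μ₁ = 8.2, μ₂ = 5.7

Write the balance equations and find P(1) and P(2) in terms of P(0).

Balance equations:
State 0: λ₀P₀ = μ₁P₁ → P₁ = (λ₀/μ₁)P₀ = (1.1/8.2)P₀ = 0.1341P₀
State 1: P₂ = (λ₀λ₁)/(μ₁μ₂)P₀ = (1.1×5.0)/(8.2×5.7)P₀ = 0.1177P₀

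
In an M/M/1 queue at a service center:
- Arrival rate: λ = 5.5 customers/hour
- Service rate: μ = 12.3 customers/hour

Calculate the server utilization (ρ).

Server utilization: ρ = λ/μ
ρ = 5.5/12.3 = 0.4472
The server is busy 44.72% of the time.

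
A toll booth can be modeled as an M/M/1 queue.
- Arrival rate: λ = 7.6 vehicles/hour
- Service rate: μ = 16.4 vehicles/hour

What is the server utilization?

Server utilization: ρ = λ/μ
ρ = 7.6/16.4 = 0.4634
The server is busy 46.34% of the time.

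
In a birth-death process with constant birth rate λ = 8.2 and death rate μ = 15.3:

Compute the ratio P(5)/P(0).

For constant rates: P(n)/P(0) = (λ/μ)^n
P(5)/P(0) = (8.2/15.3)^5 = 0.53595^5 = 0.04422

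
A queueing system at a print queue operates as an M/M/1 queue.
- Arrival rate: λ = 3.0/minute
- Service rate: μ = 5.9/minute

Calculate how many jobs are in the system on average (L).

ρ = λ/μ = 3.0/5.9 = 0.5085
For M/M/1: L = λ/(μ-λ)
L = 3.0/(5.9-3.0) = 3.0/2.90
L = 1.0345 jobs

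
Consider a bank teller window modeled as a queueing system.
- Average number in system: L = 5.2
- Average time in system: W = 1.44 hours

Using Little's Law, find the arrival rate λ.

Little's Law: L = λW, so λ = L/W
λ = 5.2/1.44 = 3.6111 transactions/hour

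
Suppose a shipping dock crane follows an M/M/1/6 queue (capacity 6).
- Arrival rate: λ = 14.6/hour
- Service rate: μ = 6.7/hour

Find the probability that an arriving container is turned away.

ρ = λ/μ = 14.6/6.7 = 2.1791
P₀ = (1-ρ)/(1-ρ^(K+1)) = (1-2.1791)/(1-2.1791^7) = -1.1791/-232.3136 = 0.005075
P_K = P₀×ρ^K = 0.005075 × 2.1791^6 = 0.005075 × 107.0688 = 0.5434
Blocking probability = 54.34%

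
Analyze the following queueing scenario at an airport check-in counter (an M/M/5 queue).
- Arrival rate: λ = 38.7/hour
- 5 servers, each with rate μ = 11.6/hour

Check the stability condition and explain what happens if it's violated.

Stability requires ρ = λ/(cμ) < 1
ρ = 38.7/(5 × 11.6) = 38.7/58.00 = 0.6672
Since 0.6672 < 1, the system is STABLE.
The servers are busy 66.72% of the time.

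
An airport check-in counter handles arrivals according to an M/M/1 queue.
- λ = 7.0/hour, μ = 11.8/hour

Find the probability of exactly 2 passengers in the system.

ρ = λ/μ = 7.0/11.8 = 0.5932
P(n) = (1-ρ)ρⁿ
P(2) = (1-0.5932) × 0.5932^2
P(2) = 0.40680 × 0.35189
P(2) = 0.1431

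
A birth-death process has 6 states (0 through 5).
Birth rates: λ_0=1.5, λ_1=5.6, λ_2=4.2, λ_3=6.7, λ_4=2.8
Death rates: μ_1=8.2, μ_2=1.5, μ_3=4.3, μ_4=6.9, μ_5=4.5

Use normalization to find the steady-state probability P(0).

Ratios P(n)/P(0) = (λ₀···λₙ₋₁)/(μ₁···μₙ):
P(1)/P(0) = (1.5)/(8.2) = 0.18293
P(2)/P(0) = (1.5×5.6)/(8.2×1.5) = 0.68293
P(3)/P(0) = (1.5×5.6×4.2)/(8.2×1.5×4.3) = 0.66704
P(4)/P(0) = (1.5×5.6×4.2×6.7)/(8.2×1.5×4.3×6.9) = 0.64771
P(5)/P(0) = (1.5×5.6×4.2×6.7×2.8)/(8.2×1.5×4.3×6.9×4.5) = 0.40302

Normalization: ∑ P(n) = 1
P(0) × (1.0000 + 0.18293 + 0.68293 + 0.66704 + 0.64771 + 0.40302) = 1
P(0) × 3.5836 = 1
P(0) = 1/3.5836 = 0.2790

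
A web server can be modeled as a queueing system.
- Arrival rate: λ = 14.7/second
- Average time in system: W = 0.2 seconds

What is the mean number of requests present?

Little's Law: L = λW
L = 14.7 × 0.2 = 2.9400 requests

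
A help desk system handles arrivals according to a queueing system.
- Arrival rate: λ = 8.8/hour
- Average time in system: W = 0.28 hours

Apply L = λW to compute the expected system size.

Little's Law: L = λW
L = 8.8 × 0.28 = 2.4640 tickets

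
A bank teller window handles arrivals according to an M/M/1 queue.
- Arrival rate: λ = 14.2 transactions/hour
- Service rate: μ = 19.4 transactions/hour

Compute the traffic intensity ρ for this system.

Server utilization: ρ = λ/μ
ρ = 14.2/19.4 = 0.7320
The server is busy 73.20% of the time.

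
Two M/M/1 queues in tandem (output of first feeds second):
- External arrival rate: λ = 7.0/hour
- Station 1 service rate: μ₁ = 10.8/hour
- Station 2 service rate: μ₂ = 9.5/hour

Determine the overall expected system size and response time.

By Jackson's theorem, each station behaves as independent M/M/1.
Station 1: ρ₁ = 7.0/10.8 = 0.6481, L₁ = ρ₁/(1-ρ₁) = λ/(μ₁-λ) = 7.0/3.80 = 1.8421
Station 2: ρ₂ = 7.0/9.5 = 0.7368, L₂ = ρ₂/(1-ρ₂) = λ/(μ₂-λ) = 7.0/2.50 = 2.8000
Total: L = L₁ + L₂ = 1.8421 + 2.8000 = 4.6421
W = L/λ = 4.6421/7.0 = 0.6632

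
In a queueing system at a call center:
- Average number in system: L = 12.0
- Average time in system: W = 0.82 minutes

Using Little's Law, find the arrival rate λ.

Little's Law: L = λW, so λ = L/W
λ = 12.0/0.82 = 14.6341 calls/minute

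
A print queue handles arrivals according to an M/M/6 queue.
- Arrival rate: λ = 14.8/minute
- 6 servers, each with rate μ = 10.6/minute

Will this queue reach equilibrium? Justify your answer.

Stability requires ρ = λ/(cμ) < 1
ρ = 14.8/(6 × 10.6) = 14.8/63.60 = 0.2327
Since 0.2327 < 1, the system is STABLE.
The servers are busy 23.27% of the time.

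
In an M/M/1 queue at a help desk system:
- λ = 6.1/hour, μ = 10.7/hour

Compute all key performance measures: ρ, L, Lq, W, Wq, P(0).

Step 1: ρ = λ/μ = 6.1/10.7 = 0.5701
Step 2: L = λ/(μ-λ) = 6.1/4.60 = 1.3261
Step 3: Lq = λ²/(μ(μ-λ)) = 37.21/(10.7×4.60) = 0.7560
Step 4: W = 1/(μ-λ) = 1/4.60 = 0.2174
Step 5: Wq = λ/(μ(μ-λ)) = 6.1/(10.7×4.60) = 0.1239
Step 6: P(0) = 1-ρ = 0.4299
Verify: L = λW = 6.1×0.2174 = 1.3261 ✔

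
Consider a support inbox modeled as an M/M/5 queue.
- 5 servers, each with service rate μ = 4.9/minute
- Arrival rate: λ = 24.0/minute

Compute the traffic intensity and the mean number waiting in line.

Traffic intensity: ρ = λ/(cμ) = 24.0/(5×4.9) = 0.9796
Since ρ = 0.9796 < 1, system is stable.
Offered load a = λ/μ = cρ = 24.0/4.9 = 4.8980
P₀ = [ Σₙ₌₀^4 aⁿ/n! + a^5/(5!(1-ρ)) ]⁻¹
Σ = a^0/0! + a^1/1! + a^2/2! + a^3/3! + a^4/4! = 1.0000 + 4.8980 + 11.9950 + 19.5837 + 23.9800 = 61.4567
a^5/(5!(1-ρ)) = 2818.8749/(120 × 0.020408163) = 1151.0406
P₀ = 1/(61.4567 + 1151.0406) = 0.0008247
Lq = P₀·a^5·ρ / (5!(1-ρ)²) = 0.00082474 × 2818.8749 × 0.97959 / (120 × 0.00041649) = 45.5671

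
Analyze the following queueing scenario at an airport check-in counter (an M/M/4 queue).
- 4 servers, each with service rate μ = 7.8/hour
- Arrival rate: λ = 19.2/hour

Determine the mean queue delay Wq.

Traffic intensity: ρ = λ/(cμ) = 19.2/(4×7.8) = 0.6154
Since ρ = 0.6154 < 1, system is stable.
Offered load a = λ/μ = cρ = 19.2/7.8 = 2.4615
P₀ = [ Σₙ₌₀^3 aⁿ/n! + a^4/(4!(1-ρ)) ]⁻¹
Σ = a^0/0! + a^1/1! + a^2/2! + a^3/3! = 1.0000 + 2.4615 + 3.0296 + 2.4858 = 8.9769
a^4/(4!(1-ρ)) = 36.7136/(24 × 0.38462) = 3.9773
P₀ = 1/(8.97694 + 3.97730) = 0.07719
Lq = P₀·a^4·ρ / (4!(1-ρ)²) = 0.077195 × 36.7136 × 0.61538 / (24 × 0.14793) = 0.4912
Wq = Lq/λ = 0.49124/19.2 = 0.02559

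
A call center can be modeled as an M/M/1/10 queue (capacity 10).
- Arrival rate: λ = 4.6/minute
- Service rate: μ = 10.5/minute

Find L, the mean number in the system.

ρ = λ/μ = 4.6/10.5 = 0.4381
P₀ = (1-ρ)/(1-ρ^(K+1)) = (1-0.4381)/(1-0.4381^11) = 0.5619/0.9999 = 0.5620
P_K = P₀×ρ^K = 0.5620 × 0.4381^10 = 0.5620 × 0.0002605 = 0.0001464
L = ρ[1 - (K+1)ρ^K + Kρ^(K+1)] / [(1-ρ)(1-ρ^(K+1))]
L = 0.4381 × (1 - 11×0.0002605 + 10×0.0001141) / ((1 - 0.4381) × (1 - 0.0001141)) = 0.7784 calls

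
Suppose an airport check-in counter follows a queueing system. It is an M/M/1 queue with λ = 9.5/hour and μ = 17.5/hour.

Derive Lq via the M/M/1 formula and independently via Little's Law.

Method 1 (direct): Lq = λ²/(μ(μ-λ)) = 90.25/(17.5 × 8.00) = 0.6446

Method 2 (Little's Law):
W = 1/(μ-λ) = 1/8.00 = 0.12500
Wq = W - 1/μ = 0.12500 - 0.057143 = 0.067857
Lq = λWq = 9.5 × 0.067857 = 0.6446 ✔ (matches Method 1)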